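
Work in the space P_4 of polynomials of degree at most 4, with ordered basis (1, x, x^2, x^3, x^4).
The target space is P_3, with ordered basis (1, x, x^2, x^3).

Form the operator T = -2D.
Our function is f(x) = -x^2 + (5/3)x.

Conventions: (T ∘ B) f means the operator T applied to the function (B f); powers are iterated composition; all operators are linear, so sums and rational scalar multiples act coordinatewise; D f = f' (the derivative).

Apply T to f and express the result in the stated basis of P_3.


D f = -2x + 5/3
(-2D) f = 4x - 10/3

g(x) = 4x - 10/3


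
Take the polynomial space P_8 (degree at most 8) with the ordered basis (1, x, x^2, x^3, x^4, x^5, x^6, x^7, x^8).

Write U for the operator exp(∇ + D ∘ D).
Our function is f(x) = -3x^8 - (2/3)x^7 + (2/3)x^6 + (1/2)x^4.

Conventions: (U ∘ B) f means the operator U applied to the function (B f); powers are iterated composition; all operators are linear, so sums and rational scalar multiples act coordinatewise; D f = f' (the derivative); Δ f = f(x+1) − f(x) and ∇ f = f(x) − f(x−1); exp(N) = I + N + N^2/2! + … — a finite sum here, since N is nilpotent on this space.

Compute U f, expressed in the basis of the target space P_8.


order-1 term: -24x^7 - (266/3)x^6 - 178x^5 + (590/3)x^4 - (388/3)x^3 + 63x^2 - (40/3)x + 7/6
order-2 term: -84x^6 - 518x^5 - 1530x^4 - (2890/3)x^3 - 81x^2 + (1576/3)x - 1169/6
order-3 term: -168x^5 - (3850/3)x^4 - (12980/3)x^3 - 5330x^2 - 2362x + 577/3
order-4 term: -210x^4 - (5110/3)x^3 - 5590x^2 - (20950/3)x - 16355/6
order-5 term: -168x^3 - 1274x^2 - 3426x - 8440/3
order-6 term: -84x^2 - (1526/3)x - 2434/3
order-7 term: -24x - 254/3
order-8 term: -3
the series for exp(∇ + D ∘ D) f terminates at order 8
exp(∇ + D ∘ D) f = -3x^8 - (74/3)x^7 - 172x^6 - 864x^5 - (16957/6)x^4 - (21872/3)x^3 - 12296x^2 - 12792x - 12879/2

the result is g(x) = -3x^8 - (74/3)x^7 - 172x^6 - 864x^5 - (16957/6)x^4 - (21872/3)x^3 - 12296x^2 - 12792x - 12879/2


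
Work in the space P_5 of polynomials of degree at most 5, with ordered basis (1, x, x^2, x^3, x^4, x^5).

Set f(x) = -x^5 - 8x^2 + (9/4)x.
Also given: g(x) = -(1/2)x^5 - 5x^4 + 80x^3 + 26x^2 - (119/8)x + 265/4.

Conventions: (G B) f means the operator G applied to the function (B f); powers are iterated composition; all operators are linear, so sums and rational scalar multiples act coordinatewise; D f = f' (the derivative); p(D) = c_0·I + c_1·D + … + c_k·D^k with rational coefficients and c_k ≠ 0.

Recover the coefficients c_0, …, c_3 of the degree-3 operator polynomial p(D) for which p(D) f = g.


c_0 = 1/2, c_1 = 1, c_2 = -4, c_3 = -1/2

D^0 f = -x^5 - 8x^2 + (9/4)x
D^1 f = -5x^4 - 16x + 9/4
D^2 f = -20x^3 - 16
D^3 f = -60x^2
matching coefficients of g against c_0 f + c_1 Df + … from the top degree down determines the c_i
solution: c_0 = 1/2, c_1 = 1, c_2 = -4, c_3 = -1/2


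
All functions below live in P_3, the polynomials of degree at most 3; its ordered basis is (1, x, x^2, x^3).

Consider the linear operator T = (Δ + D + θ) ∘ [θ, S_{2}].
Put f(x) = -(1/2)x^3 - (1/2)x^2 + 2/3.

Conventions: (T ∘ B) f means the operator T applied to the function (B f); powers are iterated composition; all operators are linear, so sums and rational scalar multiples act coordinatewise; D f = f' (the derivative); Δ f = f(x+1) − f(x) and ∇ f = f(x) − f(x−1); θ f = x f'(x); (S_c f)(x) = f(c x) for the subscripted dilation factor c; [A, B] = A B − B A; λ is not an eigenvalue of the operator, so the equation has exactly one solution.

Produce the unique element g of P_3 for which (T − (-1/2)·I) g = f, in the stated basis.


the image equals g(x) = -x^3 - x^2 + 4/3

write g with unknown coordinates in the stated basis and equate coefficients in (T − (-1/2)·I) g = f
solving from the highest basis element down gives g = -x^3 - x^2 + 4/3
check: T g = 0
so T g − (-1/2)·g = -(1/2)x^3 - (1/2)x^2 + 2/3 = f ✓


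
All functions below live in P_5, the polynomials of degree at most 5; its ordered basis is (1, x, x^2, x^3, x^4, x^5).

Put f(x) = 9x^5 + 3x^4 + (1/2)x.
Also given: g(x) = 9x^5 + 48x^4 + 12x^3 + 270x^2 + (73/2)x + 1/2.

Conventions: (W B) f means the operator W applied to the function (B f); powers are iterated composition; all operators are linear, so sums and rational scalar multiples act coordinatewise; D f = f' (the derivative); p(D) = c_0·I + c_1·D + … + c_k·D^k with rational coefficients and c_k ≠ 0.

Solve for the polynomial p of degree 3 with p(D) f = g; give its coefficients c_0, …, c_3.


D^0 f = 9x^5 + 3x^4 + (1/2)x
D^1 f = 45x^4 + 12x^3 + 1/2
D^2 f = 180x^3 + 36x^2
D^3 f = 540x^2 + 72x
matching coefficients of g against c_0 f + c_1 Df + … from the top degree down determines the c_i
solution: c_0 = 1, c_1 = 1, c_2 = 0, c_3 = 1/2

p(D) = I + D + (1/2)·D^3, i.e. c_0 = 1, c_1 = 1, c_2 = 0, c_3 = 1/2


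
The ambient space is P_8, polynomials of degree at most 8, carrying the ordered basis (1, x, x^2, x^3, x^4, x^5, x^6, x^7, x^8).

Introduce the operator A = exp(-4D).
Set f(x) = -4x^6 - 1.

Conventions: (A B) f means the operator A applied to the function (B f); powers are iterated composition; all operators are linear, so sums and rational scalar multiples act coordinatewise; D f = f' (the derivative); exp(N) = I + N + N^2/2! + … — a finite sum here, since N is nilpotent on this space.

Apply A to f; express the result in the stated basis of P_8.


the result is g(x) = -4x^6 + 96x^5 - 960x^4 + 5120x^3 - 15360x^2 + 24576x - 16385

order-1 term: 96x^5
order-2 term: -960x^4
order-3 term: 5120x^3
order-4 term: -15360x^2
order-5 term: 24576x
order-6 term: -16384
the series for exp(-4D) f terminates at order 6
exp(-4D) f = -4x^6 + 96x^5 - 960x^4 + 5120x^3 - 15360x^2 + 24576x - 16385


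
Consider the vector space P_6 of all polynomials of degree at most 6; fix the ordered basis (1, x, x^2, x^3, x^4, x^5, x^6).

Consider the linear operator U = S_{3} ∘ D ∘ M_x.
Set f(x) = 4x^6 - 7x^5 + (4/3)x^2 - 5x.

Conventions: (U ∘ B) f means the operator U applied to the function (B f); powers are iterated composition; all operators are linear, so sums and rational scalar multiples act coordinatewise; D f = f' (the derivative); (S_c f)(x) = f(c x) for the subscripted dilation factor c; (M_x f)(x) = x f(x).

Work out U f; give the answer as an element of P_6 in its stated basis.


M_x f = 4x^7 - 7x^6 + (4/3)x^3 - 5x^2
D M_x f = 28x^6 - 42x^5 + 4x^2 - 10x
S_{3} D M_x f = 20412x^6 - 10206x^5 + 36x^2 - 30x

g(x) = 20412x^6 - 10206x^5 + 36x^2 - 30x


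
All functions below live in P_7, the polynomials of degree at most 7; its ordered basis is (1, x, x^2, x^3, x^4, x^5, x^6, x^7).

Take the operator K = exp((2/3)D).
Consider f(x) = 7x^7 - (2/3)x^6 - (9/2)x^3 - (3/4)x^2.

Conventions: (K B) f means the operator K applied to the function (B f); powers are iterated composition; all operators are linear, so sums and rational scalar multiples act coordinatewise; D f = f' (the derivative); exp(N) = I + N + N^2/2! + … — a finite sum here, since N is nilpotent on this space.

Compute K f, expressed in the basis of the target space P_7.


the image equals g(x) = 7x^7 + 32x^6 + (188/3)x^5 + (1840/27)x^4 + (719/18)x^3 + (2473/324)x^2 - (2351/729)x - 959/729

order-1 term: (98/3)x^6 - (8/3)x^5 - 9x^2 - x
order-2 term: (196/3)x^5 - (40/9)x^4 - 6x - 1/3
order-3 term: (1960/27)x^4 - (320/81)x^3 - 4/3
order-4 term: (3920/81)x^3 - (160/81)x^2
order-5 term: (1568/81)x^2 - (128/243)x
order-6 term: (3136/729)x - 128/2187
order-7 term: 896/2187
the series for exp((2/3)D) f terminates at order 7
exp((2/3)D) f = 7x^7 + 32x^6 + (188/3)x^5 + (1840/27)x^4 + (719/18)x^3 + (2473/324)x^2 - (2351/729)x - 959/729


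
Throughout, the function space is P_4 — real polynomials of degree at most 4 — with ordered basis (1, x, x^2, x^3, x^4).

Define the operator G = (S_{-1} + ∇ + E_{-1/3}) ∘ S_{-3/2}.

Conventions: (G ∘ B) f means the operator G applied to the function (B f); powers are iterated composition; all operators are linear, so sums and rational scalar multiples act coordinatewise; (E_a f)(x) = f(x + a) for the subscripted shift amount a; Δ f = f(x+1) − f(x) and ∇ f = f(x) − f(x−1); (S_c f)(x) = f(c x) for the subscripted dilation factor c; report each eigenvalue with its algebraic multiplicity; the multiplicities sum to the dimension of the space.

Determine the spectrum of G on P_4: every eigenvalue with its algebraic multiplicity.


image of 1: 2
image of x: -1
image of x^2: (9/2)x^2 + 3x - 2
image of x^3: -(27/4)x^2 + 9x - 13/4
image of x^4: (81/8)x^4 + (27/2)x^3 - 27x^2 + (39/2)x - 5
the matrix is upper triangular; its diagonal is (2, 0, 9/2, 0, 81/8)
for a triangular matrix the eigenvalues are the diagonal entries, with algebraic multiplicity their repetition count

λ = 0 (multiplicity 2), λ = 2 (multiplicity 1), λ = 9/2 (multiplicity 1), λ = 81/8 (multiplicity 1)


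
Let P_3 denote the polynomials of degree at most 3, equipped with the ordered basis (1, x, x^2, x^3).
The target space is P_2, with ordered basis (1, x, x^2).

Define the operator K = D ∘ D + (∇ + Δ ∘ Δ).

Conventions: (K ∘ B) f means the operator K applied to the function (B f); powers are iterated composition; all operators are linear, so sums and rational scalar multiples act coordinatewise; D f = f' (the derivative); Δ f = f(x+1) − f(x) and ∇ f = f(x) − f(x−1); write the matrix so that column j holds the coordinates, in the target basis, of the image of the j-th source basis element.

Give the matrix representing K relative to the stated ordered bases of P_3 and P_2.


the matrix is [[0, 1, 3, 7]; [0, 0, 2, 9]; [0, 0, 0, 3]] (rows listed top to bottom)

image of 1: 0
image of x: 1
image of x^2: 2x + 3
image of x^3: 3x^2 + 9x + 7
each image's coordinates form column j of the matrix


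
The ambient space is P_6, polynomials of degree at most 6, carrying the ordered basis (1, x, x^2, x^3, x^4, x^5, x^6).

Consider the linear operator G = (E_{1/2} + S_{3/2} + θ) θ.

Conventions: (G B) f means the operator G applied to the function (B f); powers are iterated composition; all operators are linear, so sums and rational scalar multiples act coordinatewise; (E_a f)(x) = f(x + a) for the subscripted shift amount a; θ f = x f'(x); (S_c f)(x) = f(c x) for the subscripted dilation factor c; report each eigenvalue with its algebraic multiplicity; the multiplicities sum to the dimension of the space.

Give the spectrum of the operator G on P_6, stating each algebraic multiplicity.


image of 1: 0
image of x: (7/2)x + 1/2
image of x^2: (21/2)x^2 + 2x + 1/2
image of x^3: (177/8)x^3 + (9/2)x^2 + (9/4)x + 3/8
image of x^4: (161/4)x^4 + 8x^3 + 6x^2 + 2x + 1/4
image of x^5: (2175/32)x^5 + (25/2)x^4 + (25/2)x^3 + (25/4)x^2 + (25/16)x + 5/32
image of x^6: (3531/32)x^6 + 18x^5 + (45/2)x^4 + 15x^3 + (45/8)x^2 + (9/8)x + 3/32
the matrix is upper triangular; its diagonal is (0, 7/2, 21/2, 177/8, 161/4, 2175/32, 3531/32)
for a triangular matrix the eigenvalues are the diagonal entries, with algebraic multiplicity their repetition count

λ = 0 (multiplicity 1), λ = 7/2 (multiplicity 1), λ = 21/2 (multiplicity 1), λ = 177/8 (multiplicity 1), λ = 161/4 (multiplicity 1), λ = 2175/32 (multiplicity 1), λ = 3531/32 (multiplicity 1)


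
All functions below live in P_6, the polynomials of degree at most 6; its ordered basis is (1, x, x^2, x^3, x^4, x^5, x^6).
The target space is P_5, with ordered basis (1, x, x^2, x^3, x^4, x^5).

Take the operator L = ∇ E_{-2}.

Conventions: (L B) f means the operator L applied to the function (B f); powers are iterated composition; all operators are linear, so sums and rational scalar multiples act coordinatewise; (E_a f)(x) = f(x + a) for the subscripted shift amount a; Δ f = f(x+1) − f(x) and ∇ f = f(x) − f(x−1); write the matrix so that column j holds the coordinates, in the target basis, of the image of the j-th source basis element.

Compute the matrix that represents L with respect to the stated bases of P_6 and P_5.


image of 1: 0
image of x: 1
image of x^2: 2x - 5
image of x^3: 3x^2 - 15x + 19
image of x^4: 4x^3 - 30x^2 + 76x - 65
image of x^5: 5x^4 - 50x^3 + 190x^2 - 325x + 211
image of x^6: 6x^5 - 75x^4 + 380x^3 - 975x^2 + 1266x - 665
each image's coordinates form column j of the matrix

the matrix is [[0, 1, -5, 19, -65, 211, -665]; [0, 0, 2, -15, 76, -325, 1266]; [0, 0, 0, 3, -30, 190, -975]; [0, 0, 0, 0, 4, -50, 380]; [0, 0, 0, 0, 0, 5, -75]; [0, 0, 0, 0, 0, 0, 6]] (rows listed top to bottom)


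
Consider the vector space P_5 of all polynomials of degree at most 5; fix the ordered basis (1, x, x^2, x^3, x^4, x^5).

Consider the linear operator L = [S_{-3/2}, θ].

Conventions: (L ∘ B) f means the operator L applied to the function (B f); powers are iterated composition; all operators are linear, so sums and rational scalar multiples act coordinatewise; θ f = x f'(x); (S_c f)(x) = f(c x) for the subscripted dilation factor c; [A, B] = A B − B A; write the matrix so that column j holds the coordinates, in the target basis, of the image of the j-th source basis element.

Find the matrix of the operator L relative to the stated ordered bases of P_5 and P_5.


the matrix is [[0, 0, 0, 0, 0, 0]; [0, 0, 0, 0, 0, 0]; [0, 0, 0, 0, 0, 0]; [0, 0, 0, 0, 0, 0]; [0, 0, 0, 0, 0, 0]; [0, 0, 0, 0, 0, 0]] (rows listed top to bottom)

image of 1: 0
image of x: 0
image of x^2: 0
image of x^3: 0
image of x^4: 0
image of x^5: 0
each image's coordinates form column j of the matrix


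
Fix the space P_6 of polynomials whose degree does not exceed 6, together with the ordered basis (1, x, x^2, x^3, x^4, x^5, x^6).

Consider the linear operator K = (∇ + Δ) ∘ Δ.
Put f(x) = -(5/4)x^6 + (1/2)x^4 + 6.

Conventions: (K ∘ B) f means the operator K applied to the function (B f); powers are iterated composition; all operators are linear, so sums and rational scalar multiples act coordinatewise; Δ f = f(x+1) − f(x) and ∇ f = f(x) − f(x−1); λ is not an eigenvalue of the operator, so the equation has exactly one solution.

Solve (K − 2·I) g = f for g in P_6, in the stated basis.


g(x) = (5/8)x^6 + (37/2)x^4 + (75/2)x^3 + 297x^2 + (2013/4)x + 1743/2

write g with unknown coordinates in the stated basis and equate coefficients in (K − 2·I) g = f
solving from the highest basis element down gives g = (5/8)x^6 + (37/2)x^4 + (75/2)x^3 + 297x^2 + (2013/4)x + 1743/2
check: K g = (75/2)x^4 + 75x^3 + 594x^2 + (2013/2)x + 1749
so K g − 2·g = -(5/4)x^6 + (1/2)x^4 + 6 = f ✓


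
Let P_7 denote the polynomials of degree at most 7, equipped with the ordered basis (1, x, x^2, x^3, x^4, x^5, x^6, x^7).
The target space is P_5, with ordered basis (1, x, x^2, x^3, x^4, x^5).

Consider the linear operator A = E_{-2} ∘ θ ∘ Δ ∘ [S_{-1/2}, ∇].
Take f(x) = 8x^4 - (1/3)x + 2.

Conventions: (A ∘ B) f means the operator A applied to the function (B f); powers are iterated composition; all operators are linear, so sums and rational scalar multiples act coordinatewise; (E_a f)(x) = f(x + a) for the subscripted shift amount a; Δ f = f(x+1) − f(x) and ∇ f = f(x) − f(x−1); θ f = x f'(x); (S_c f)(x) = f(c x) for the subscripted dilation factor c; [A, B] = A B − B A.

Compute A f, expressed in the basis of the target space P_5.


∇ f = 32x^3 - 48x^2 + 32x - 25/3
S_{-1/2} ∇ f = -4x^3 - 12x^2 - 16x - 25/3
S_{-1/2} f = (1/2)x^4 + (1/6)x + 2
∇ S_{-1/2} f = 2x^3 - 3x^2 + 2x - 1/3
[S_{-1/2}, ∇] f = -6x^3 - 9x^2 - 18x - 8
Δ [S_{-1/2}, ∇] f = -18x^2 - 36x - 33
θ Δ [S_{-1/2}, ∇] f = -36x^2 - 36x
E_{-2} (θ ∘ Δ) [S_{-1/2}, ∇] f = -36x^2 + 108x - 72

the image equals g(x) = -36x^2 + 108x - 72


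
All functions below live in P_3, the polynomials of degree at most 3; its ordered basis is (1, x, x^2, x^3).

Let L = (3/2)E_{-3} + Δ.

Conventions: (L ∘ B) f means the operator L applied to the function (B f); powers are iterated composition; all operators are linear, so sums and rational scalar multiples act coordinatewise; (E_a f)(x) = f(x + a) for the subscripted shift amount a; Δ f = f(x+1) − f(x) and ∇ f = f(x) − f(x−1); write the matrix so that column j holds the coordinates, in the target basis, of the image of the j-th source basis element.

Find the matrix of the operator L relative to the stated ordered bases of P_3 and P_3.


image of 1: 3/2
image of x: (3/2)x - 7/2
image of x^2: (3/2)x^2 - 7x + 29/2
image of x^3: (3/2)x^3 - (21/2)x^2 + (87/2)x - 79/2
each image's coordinates form column j of the matrix

the matrix is [[3/2, -7/2, 29/2, -79/2]; [0, 3/2, -7, 87/2]; [0, 0, 3/2, -21/2]; [0, 0, 0, 3/2]] (rows listed top to bottom)


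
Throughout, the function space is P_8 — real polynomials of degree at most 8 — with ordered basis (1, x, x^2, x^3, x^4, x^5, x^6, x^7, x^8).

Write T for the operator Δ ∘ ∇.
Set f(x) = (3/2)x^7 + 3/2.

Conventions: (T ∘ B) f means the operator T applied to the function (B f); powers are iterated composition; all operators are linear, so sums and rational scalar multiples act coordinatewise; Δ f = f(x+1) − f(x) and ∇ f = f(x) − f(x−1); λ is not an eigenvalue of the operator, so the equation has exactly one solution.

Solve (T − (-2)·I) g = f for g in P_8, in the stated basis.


g(x) = (3/4)x^7 - (63/4)x^5 + (525/4)x^3 - (1281/4)x + 3/4

write g with unknown coordinates in the stated basis and equate coefficients in (T − (-2)·I) g = f
solving from the highest basis element down gives g = (3/4)x^7 - (63/4)x^5 + (525/4)x^3 - (1281/4)x + 3/4
check: T g = (63/2)x^5 - (525/2)x^3 + (1281/2)x
so T g − (-2)·g = (3/2)x^7 + 3/2 = f ✓


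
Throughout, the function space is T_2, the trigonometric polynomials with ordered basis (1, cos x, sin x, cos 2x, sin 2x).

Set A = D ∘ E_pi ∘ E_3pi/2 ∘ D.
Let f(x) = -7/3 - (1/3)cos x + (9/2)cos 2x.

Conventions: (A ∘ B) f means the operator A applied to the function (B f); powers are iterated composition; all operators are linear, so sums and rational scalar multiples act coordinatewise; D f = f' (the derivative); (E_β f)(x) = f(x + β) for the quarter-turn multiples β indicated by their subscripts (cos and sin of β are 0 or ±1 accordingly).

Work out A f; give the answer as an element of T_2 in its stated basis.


D f = (1/3)sin x - 9sin 2x
E_3pi/2 D f = -(1/3)cos x + 9sin 2x
E_pi E_3pi/2 D f = (1/3)cos x + 9sin 2x
D (E_pi ∘ E_3pi/2 ∘ D) f = -(1/3)sin x + 18cos 2x

the image equals g(x) = -(1/3)sin x + 18cos 2x


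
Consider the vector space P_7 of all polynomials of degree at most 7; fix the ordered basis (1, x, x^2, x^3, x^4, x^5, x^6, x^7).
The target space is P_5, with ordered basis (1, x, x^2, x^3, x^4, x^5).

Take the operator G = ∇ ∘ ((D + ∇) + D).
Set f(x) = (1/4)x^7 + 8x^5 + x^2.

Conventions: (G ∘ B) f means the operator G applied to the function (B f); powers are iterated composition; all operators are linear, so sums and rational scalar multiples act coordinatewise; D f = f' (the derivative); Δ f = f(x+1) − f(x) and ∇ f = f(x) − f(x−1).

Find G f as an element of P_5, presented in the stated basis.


g(x) = (63/2)x^5 - 105x^4 + (1345/2)x^3 - 1170x^2 + (2019/2)x - 349

D f = (7/4)x^6 + 40x^4 + 2x
∇ f = (7/4)x^6 - (21/4)x^5 + (195/4)x^4 - (355/4)x^3 + (341/4)x^2 - (159/4)x + 29/4
(D + ∇) f = (7/2)x^6 - (21/4)x^5 + (355/4)x^4 - (355/4)x^3 + (341/4)x^2 - (151/4)x + 29/4
D f = (7/4)x^6 + 40x^4 + 2x
((D + ∇) + D) f = (21/4)x^6 - (21/4)x^5 + (515/4)x^4 - (355/4)x^3 + (341/4)x^2 - (143/4)x + 29/4
∇ ((D + ∇) + D) f = (63/2)x^5 - 105x^4 + (1345/2)x^3 - 1170x^2 + (2019/2)x - 349


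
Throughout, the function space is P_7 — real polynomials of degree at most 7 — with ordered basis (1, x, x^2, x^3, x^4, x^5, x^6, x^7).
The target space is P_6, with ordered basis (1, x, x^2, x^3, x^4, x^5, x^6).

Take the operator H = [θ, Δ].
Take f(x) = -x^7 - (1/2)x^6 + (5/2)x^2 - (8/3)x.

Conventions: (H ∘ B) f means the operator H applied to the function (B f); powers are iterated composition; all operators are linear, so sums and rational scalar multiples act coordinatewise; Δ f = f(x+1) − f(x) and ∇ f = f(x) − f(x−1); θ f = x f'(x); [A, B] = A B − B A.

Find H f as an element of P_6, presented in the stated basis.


Δ f = -7x^6 - 24x^5 - (85/2)x^4 - 45x^3 - (57/2)x^2 - 5x - 5/3
θ Δ f = -42x^6 - 120x^5 - 170x^4 - 135x^3 - 57x^2 - 5x
θ f = -7x^7 - 3x^6 + 5x^2 - (8/3)x
Δ θ f = -49x^6 - 165x^5 - 290x^4 - 305x^3 - 192x^2 - 57x - 23/3
[θ, Δ] f = 7x^6 + 45x^5 + 120x^4 + 170x^3 + 135x^2 + 52x + 23/3

the result is g(x) = 7x^6 + 45x^5 + 120x^4 + 170x^3 + 135x^2 + 52x + 23/3


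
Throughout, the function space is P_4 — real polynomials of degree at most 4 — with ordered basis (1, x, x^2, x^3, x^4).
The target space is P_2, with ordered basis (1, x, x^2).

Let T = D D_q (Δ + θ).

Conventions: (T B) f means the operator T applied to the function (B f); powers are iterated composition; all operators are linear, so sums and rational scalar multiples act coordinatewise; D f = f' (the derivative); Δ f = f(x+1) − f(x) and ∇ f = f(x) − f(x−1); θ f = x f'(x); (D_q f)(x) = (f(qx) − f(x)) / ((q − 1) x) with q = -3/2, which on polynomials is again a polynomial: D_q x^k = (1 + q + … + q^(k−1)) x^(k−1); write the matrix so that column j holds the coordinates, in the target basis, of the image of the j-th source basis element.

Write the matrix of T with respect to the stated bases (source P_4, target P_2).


image of 1: 0
image of x: 0
image of x^2: -1
image of x^3: (21/2)x - 3/2
image of x^4: -(39/2)x^2 + 14x - 3
each image's coordinates form column j of the matrix

the matrix is [[0, 0, -1, -3/2, -3]; [0, 0, 0, 21/2, 14]; [0, 0, 0, 0, -39/2]] (rows listed top to bottom)


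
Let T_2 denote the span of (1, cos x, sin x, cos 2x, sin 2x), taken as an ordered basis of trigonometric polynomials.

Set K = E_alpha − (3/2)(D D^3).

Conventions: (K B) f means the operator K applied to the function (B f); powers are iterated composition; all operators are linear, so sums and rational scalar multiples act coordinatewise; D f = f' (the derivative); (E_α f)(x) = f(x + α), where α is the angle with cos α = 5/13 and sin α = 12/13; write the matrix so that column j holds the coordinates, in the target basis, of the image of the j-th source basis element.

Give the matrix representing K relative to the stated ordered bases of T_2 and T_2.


the matrix is [[1, 0, 0, 0, 0]; [0, -29/26, 12/13, 0, 0]; [0, -12/13, -29/26, 0, 0]; [0, 0, 0, -4175/169, 120/169]; [0, 0, 0, -120/169, -4175/169]] (rows listed top to bottom)

image of 1: 1
image of cos x: -(29/26)cos x - (12/13)sin x
image of sin x: (12/13)cos x - (29/26)sin x
image of cos 2x: -(4175/169)cos 2x - (120/169)sin 2x
image of sin 2x: (120/169)cos 2x - (4175/169)sin 2x
each image's coordinates form column j of the matrix


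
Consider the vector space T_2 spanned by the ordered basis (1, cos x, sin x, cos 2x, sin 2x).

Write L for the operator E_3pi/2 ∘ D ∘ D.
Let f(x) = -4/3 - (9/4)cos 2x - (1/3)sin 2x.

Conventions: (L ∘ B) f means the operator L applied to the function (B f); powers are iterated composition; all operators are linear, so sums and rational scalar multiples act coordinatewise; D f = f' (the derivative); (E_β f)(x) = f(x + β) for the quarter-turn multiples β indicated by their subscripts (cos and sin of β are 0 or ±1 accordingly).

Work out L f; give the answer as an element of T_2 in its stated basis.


the image equals g(x) = -9cos 2x - (4/3)sin 2x

D f = -(2/3)cos 2x + (9/2)sin 2x
D D f = 9cos 2x + (4/3)sin 2x
E_3pi/2 D D f = -9cos 2x - (4/3)sin 2x


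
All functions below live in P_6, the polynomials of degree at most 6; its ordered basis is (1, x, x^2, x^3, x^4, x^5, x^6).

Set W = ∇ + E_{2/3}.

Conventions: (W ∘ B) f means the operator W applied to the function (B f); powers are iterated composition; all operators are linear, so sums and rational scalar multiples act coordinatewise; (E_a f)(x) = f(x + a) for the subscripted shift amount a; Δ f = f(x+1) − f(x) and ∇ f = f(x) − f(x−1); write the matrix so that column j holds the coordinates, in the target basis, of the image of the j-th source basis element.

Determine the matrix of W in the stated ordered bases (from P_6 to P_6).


image of 1: 1
image of x: x + 5/3
image of x^2: x^2 + (10/3)x - 5/9
image of x^3: x^3 + 5x^2 - (5/3)x + 35/27
image of x^4: x^4 + (20/3)x^3 - (10/3)x^2 + (140/27)x - 65/81
image of x^5: x^5 + (25/3)x^4 - (50/9)x^3 + (350/27)x^2 - (325/81)x + 275/243
image of x^6: x^6 + 10x^5 - (25/3)x^4 + (700/27)x^3 - (325/27)x^2 + (550/81)x - 665/729
each image's coordinates form column j of the matrix

the matrix is [[1, 5/3, -5/9, 35/27, -65/81, 275/243, -665/729]; [0, 1, 10/3, -5/3, 140/27, -325/81, 550/81]; [0, 0, 1, 5, -10/3, 350/27, -325/27]; [0, 0, 0, 1, 20/3, -50/9, 700/27]; [0, 0, 0, 0, 1, 25/3, -25/3]; [0, 0, 0, 0, 0, 1, 10]; [0, 0, 0, 0, 0, 0, 1]] (rows listed top to bottom)


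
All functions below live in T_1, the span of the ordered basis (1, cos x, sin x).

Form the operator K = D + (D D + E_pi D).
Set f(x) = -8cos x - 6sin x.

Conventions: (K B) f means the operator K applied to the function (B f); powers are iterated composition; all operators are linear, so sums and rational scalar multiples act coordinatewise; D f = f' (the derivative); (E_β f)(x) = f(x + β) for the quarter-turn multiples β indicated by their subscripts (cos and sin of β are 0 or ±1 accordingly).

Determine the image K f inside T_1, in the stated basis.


g(x) = 8cos x + 6sin x

D f = -6cos x + 8sin x
D f = -6cos x + 8sin x
D D f = 8cos x + 6sin x
D f = -6cos x + 8sin x
E_pi D f = 6cos x - 8sin x
(D D + E_pi D) f = 14cos x - 2sin x
(D + (D D + E_pi D)) f = 8cos x + 6sin x


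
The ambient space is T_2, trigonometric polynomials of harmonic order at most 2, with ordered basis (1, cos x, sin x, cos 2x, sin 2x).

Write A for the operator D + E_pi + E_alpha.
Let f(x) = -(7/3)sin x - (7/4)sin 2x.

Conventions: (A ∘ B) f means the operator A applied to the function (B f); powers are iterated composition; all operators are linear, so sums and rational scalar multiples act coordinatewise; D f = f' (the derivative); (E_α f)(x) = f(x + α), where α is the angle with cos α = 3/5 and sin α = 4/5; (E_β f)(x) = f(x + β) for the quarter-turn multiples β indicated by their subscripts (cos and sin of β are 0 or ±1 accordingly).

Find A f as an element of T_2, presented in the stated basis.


the image equals g(x) = -(21/5)cos x + (14/15)sin x - (259/50)cos 2x - (63/50)sin 2x

D f = -(7/3)cos x - (7/2)cos 2x
E_pi f = (7/3)sin x - (7/4)sin 2x
E_alpha f = -(28/15)cos x - (7/5)sin x - (42/25)cos 2x + (49/100)sin 2x
(D + E_pi + E_alpha) f = -(21/5)cos x + (14/15)sin x - (259/50)cos 2x - (63/50)sin 2x


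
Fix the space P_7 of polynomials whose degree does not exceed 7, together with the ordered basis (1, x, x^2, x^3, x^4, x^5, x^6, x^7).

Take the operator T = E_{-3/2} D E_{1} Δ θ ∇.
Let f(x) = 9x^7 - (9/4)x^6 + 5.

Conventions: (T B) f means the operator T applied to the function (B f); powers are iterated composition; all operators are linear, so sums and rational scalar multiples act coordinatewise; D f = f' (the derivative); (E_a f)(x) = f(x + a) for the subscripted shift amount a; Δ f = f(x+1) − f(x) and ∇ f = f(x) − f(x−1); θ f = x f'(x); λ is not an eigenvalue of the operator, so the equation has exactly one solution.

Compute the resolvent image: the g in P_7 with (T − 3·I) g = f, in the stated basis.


write g with unknown coordinates in the stated basis and equate coefficients in (T − 3·I) g = f
solving from the highest basis element down gives g = -3x^7 + (3/4)x^6 - 1260x^4 + 2250x^3 - 2490x^2 - (57915/2)x + 225703/12
check: T g = -3780x^4 + 6750x^3 - 7470x^2 - (173745/2)x + 225723/4
so T g − 3·g = 9x^7 - (9/4)x^6 + 5 = f ✓

g(x) = -3x^7 + (3/4)x^6 - 1260x^4 + 2250x^3 - 2490x^2 - (57915/2)x + 225703/12


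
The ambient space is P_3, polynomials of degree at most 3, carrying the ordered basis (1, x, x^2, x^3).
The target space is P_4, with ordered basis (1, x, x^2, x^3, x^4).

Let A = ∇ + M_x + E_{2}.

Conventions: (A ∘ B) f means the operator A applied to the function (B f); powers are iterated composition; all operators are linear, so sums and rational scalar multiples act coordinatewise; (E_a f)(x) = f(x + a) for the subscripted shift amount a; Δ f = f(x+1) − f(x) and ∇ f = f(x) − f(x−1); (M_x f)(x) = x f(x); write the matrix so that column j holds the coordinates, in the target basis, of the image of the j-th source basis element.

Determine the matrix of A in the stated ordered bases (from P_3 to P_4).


the matrix is [[1, 3, 3, 9]; [1, 1, 6, 9]; [0, 1, 1, 9]; [0, 0, 1, 1]; [0, 0, 0, 1]] (rows listed top to bottom)

image of 1: x + 1
image of x: x^2 + x + 3
image of x^2: x^3 + x^2 + 6x + 3
image of x^3: x^4 + x^3 + 9x^2 + 9x + 9
each image's coordinates form column j of the matrix


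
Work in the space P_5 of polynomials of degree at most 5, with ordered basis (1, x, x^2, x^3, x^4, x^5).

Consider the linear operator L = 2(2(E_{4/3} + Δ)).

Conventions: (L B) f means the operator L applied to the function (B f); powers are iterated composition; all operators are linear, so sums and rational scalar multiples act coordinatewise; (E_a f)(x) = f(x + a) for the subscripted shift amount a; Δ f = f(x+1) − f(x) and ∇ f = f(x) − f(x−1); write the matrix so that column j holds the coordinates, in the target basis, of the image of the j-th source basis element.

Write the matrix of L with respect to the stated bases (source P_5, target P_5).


the matrix is [[4, 28/3, 100/9, 364/27, 1348/81, 5068/243]; [0, 4, 56/3, 100/3, 1456/27, 6740/81]; [0, 0, 4, 28, 200/3, 3640/27]; [0, 0, 0, 4, 112/3, 1000/9]; [0, 0, 0, 0, 4, 140/3]; [0, 0, 0, 0, 0, 4]] (rows listed top to bottom)

image of 1: 4
image of x: 4x + 28/3
image of x^2: 4x^2 + (56/3)x + 100/9
image of x^3: 4x^3 + 28x^2 + (100/3)x + 364/27
image of x^4: 4x^4 + (112/3)x^3 + (200/3)x^2 + (1456/27)x + 1348/81
image of x^5: 4x^5 + (140/3)x^4 + (1000/9)x^3 + (3640/27)x^2 + (6740/81)x + 5068/243
each image's coordinates form column j of the matrix


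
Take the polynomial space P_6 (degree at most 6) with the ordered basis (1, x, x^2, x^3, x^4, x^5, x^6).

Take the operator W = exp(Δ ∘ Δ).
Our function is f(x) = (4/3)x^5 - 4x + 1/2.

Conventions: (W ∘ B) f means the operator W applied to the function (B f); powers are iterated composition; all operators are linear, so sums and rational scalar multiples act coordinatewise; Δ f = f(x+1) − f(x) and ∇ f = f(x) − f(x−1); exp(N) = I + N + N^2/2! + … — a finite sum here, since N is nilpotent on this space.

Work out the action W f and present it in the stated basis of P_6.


the image equals g(x) = (4/3)x^5 + (80/3)x^3 + 80x^2 + (508/3)x + 401/2

order-1 term: (80/3)x^3 + 80x^2 + (280/3)x + 40
order-2 term: 80x + 160
the series for exp(Δ ∘ Δ) f terminates at order 2
exp(Δ ∘ Δ) f = (4/3)x^5 + (80/3)x^3 + 80x^2 + (508/3)x + 401/2


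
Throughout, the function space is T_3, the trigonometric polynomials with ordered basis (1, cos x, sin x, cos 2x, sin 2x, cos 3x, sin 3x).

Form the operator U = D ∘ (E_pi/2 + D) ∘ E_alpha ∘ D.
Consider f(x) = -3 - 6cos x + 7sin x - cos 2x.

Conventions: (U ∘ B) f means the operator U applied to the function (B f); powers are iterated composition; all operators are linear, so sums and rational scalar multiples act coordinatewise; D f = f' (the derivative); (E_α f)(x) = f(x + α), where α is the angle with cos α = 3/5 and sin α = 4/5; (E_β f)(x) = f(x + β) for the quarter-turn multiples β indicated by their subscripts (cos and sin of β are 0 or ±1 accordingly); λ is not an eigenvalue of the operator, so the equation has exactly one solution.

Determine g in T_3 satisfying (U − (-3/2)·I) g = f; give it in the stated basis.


write g with unknown coordinates in the stated basis and equate coefficients in (U − (-3/2)·I) g = f
solving from the highest basis element down gives g = -2 - (12/13)cos x + (34/13)sin x - (806/10193)cos 2x - (608/10193)sin 2x
check: U g = -(60/13)cos x + (40/13)sin x - (8984/10193)cos 2x + (912/10193)sin 2x
so U g − (-3/2)·g = -3 - 6cos x + 7sin x - cos 2x = f ✓

the result is g(x) = -2 - (12/13)cos x + (34/13)sin x - (806/10193)cos 2x - (608/10193)sin 2x


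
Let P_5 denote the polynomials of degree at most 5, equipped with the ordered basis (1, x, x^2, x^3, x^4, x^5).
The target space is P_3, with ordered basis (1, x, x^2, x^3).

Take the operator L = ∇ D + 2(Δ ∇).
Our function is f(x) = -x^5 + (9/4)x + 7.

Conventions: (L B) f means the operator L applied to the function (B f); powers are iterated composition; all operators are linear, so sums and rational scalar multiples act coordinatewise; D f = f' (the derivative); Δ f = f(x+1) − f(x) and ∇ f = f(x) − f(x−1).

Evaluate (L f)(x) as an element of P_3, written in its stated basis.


D f = -5x^4 + 9/4
∇ D f = -20x^3 + 30x^2 - 20x + 5
∇ f = -5x^4 + 10x^3 - 10x^2 + 5x + 5/4
Δ ∇ f = -20x^3 - 10x
(2(Δ ∇)) f = -40x^3 - 20x
(∇ D + 2(Δ ∇)) f = -60x^3 + 30x^2 - 40x + 5

the result is g(x) = -60x^3 + 30x^2 - 40x + 5


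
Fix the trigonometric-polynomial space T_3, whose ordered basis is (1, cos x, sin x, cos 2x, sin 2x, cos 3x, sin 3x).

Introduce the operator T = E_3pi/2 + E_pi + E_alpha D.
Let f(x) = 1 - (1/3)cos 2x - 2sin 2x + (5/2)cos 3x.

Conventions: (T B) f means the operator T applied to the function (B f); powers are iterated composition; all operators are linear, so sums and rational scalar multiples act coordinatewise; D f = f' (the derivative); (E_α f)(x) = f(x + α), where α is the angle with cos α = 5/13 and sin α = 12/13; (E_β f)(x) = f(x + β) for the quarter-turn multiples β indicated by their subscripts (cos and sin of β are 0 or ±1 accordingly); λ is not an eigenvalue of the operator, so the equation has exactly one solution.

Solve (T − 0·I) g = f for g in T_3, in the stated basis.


the result is g(x) = 1/2 - (99/169)cos 2x + (839/1014)sin 2x + (1435/13978)cos 3x - (9770/6989)sin 3x

write g with unknown coordinates in the stated basis and equate coefficients in (T − 0·I) g = f
solving from the highest basis element down gives g = 1/2 - (99/169)cos 2x + (839/1014)sin 2x + (1435/13978)cos 3x - (9770/6989)sin 3x
check: T g = 1 - (1/3)cos 2x - 2sin 2x + (5/2)cos 3x
so T g − 0·g = 1 - (1/3)cos 2x - 2sin 2x + (5/2)cos 3x = f ✓


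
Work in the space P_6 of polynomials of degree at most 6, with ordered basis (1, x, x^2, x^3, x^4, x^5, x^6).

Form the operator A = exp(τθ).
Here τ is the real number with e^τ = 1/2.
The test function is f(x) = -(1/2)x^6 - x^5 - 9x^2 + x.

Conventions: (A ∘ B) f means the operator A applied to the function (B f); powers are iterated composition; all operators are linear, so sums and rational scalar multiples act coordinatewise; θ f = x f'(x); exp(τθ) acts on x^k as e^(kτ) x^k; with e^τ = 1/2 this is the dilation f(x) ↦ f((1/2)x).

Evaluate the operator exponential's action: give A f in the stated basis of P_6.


exp(τθ) x^k = e^(kτ) x^k; with e^τ = 1/2 this sends x^k to (1/2)^k x^k
x ↦ 1/2 x
x^2 ↦ 1/4 x^2
x^5 ↦ 1/32 x^5
x^6 ↦ 1/64 x^6
applying this coordinatewise to f: exp(τθ) f = -(1/128)x^6 - (1/32)x^5 - (9/4)x^2 + (1/2)x

the result is g(x) = -(1/128)x^6 - (1/32)x^5 - (9/4)x^2 + (1/2)x


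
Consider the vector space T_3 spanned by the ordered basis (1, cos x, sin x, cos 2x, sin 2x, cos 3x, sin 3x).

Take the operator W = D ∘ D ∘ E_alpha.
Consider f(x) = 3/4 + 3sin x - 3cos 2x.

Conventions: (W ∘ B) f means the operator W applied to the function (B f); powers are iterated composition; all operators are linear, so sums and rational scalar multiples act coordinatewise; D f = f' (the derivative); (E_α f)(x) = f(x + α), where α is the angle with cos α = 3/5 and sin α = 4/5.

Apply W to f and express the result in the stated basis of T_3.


E_alpha f = 3/4 + (12/5)cos x + (9/5)sin x + (21/25)cos 2x + (72/25)sin 2x
D E_alpha f = (9/5)cos x - (12/5)sin x + (144/25)cos 2x - (42/25)sin 2x
D D E_alpha f = -(12/5)cos x - (9/5)sin x - (84/25)cos 2x - (288/25)sin 2x

the image equals g(x) = -(12/5)cos x - (9/5)sin x - (84/25)cos 2x - (288/25)sin 2x


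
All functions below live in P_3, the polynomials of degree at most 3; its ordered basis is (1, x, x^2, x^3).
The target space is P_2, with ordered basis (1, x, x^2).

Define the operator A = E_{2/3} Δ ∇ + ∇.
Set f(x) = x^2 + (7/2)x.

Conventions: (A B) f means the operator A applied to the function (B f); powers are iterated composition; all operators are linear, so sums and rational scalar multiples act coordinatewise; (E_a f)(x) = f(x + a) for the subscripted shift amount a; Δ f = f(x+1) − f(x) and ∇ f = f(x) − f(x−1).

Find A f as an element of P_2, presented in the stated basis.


∇ f = 2x + 5/2
Δ ∇ f = 2
E_{2/3} Δ ∇ f = 2
∇ f = 2x + 5/2
(E_{2/3} Δ ∇ + ∇) f = 2x + 9/2

the image equals g(x) = 2x + 9/2


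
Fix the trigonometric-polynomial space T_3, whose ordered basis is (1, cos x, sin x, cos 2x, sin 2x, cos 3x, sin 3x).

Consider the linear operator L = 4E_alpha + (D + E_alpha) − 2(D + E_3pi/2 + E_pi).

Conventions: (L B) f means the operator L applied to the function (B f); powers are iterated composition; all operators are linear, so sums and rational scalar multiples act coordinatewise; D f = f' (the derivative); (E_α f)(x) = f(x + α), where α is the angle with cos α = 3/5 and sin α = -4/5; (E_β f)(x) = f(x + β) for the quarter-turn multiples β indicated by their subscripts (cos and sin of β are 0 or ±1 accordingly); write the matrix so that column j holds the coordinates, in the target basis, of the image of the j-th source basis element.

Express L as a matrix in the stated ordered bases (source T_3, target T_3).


the matrix is [[1, 0, 0, 0, 0, 0, 0]; [0, 5, -3, 0, 0, 0, 0]; [0, 3, 5, 0, 0, 0, 0]; [0, 0, 0, -7/5, -34/5, 0, 0]; [0, 0, 0, 34/5, -7/5, 0, 0]; [0, 0, 0, 0, 0, -67/25, -169/25]; [0, 0, 0, 0, 0, 169/25, -67/25]] (rows listed top to bottom)

image of 1: 1
image of cos x: 5cos x + 3sin x
image of sin x: -3cos x + 5sin x
image of cos 2x: -(7/5)cos 2x + (34/5)sin 2x
image of sin 2x: -(34/5)cos 2x - (7/5)sin 2x
image of cos 3x: -(67/25)cos 3x + (169/25)sin 3x
image of sin 3x: -(169/25)cos 3x - (67/25)sin 3x
each image's coordinates form column j of the matrix


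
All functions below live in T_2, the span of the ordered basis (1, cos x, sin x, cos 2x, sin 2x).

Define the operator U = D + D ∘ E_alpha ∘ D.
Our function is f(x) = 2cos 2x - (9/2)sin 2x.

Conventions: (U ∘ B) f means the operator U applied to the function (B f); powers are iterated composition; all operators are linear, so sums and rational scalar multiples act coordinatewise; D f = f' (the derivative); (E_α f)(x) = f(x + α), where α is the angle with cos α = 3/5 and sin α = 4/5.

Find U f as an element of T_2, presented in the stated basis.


D f = -9cos 2x - 4sin 2x
D f = -9cos 2x - 4sin 2x
E_alpha D f = -(33/25)cos 2x + (244/25)sin 2x
D E_alpha D f = (488/25)cos 2x + (66/25)sin 2x
(D + D ∘ E_alpha ∘ D) f = (263/25)cos 2x - (34/25)sin 2x

the result is g(x) = (263/25)cos 2x - (34/25)sin 2x


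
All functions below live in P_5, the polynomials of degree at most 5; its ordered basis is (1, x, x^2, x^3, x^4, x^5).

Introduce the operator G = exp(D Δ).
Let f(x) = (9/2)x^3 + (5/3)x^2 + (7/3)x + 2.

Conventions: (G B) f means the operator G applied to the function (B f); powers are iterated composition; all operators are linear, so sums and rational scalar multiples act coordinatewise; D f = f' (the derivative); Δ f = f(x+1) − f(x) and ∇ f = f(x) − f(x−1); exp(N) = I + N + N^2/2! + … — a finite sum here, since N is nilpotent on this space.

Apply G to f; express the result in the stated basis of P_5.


order-1 term: 27x + 101/6
the series for exp(D Δ) f terminates at order 1
exp(D Δ) f = (9/2)x^3 + (5/3)x^2 + (88/3)x + 113/6

the image equals g(x) = (9/2)x^3 + (5/3)x^2 + (88/3)x + 113/6


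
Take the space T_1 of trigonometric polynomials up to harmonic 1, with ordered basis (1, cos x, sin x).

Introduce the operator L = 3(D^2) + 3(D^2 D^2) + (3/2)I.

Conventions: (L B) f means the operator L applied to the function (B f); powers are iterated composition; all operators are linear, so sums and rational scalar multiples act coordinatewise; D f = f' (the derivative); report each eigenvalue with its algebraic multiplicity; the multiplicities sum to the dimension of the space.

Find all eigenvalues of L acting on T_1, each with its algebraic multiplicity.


λ = 3/2 (multiplicity 3)

image of 1: 3/2
image of cos x: (3/2)cos x
image of sin x: (3/2)sin x
the matrix is diagonal; its diagonal is (3/2, 3/2, 3/2)
for a triangular matrix the eigenvalues are the diagonal entries, with algebraic multiplicity their repetition count
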